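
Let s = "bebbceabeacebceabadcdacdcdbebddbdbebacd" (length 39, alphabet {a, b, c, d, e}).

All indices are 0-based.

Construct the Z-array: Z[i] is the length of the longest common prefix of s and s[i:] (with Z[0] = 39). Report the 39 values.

Z[0]=39
i=1: fresh scan; Z[1]=0
i=2: fresh scan; Z[2]=1 grow→box=[2,3)
i=3: fresh scan; Z[3]=1 grow→box=[3,4)
i=4: fresh scan; Z[4]=0
i=5: fresh scan; Z[5]=0
i=6: fresh scan; Z[6]=0
i=7: fresh scan; Z[7]=2 grow→box=[7,9)
i=8: min(r-i=1, Z[1]=0)=0; Z[8]=0
i=9: fresh scan; Z[9]=0
i=10: fresh scan; Z[10]=0
i=11: fresh scan; Z[11]=0
i=12: fresh scan; Z[12]=1 grow→box=[12,13)
i=13: fresh scan; Z[13]=0
i=14: fresh scan; Z[14]=0
i=15: fresh scan; Z[15]=0
i=16: fresh scan; Z[16]=1 grow→box=[16,17)
i=17: fresh scan; Z[17]=0
i=18: fresh scan; Z[18]=0
i=19: fresh scan; Z[19]=0
i=20: fresh scan; Z[20]=0
i=21: fresh scan; Z[21]=0
i=22: fresh scan; Z[22]=0
i=23: fresh scan; Z[23]=0
i=24: fresh scan; Z[24]=0
i=25: fresh scan; Z[25]=0
i=26: fresh scan; Z[26]=3 grow→box=[26,29)
i=27: min(r-i=2, Z[1]=0)=0; Z[27]=0
i=28: min(r-i=1, Z[2]=1)=1; Z[28]=1
i=29: fresh scan; Z[29]=0
i=30: fresh scan; Z[30]=0
i=31: fresh scan; Z[31]=1 grow→box=[31,32)
i=32: fresh scan; Z[32]=0
i=33: fresh scan; Z[33]=3 grow→box=[33,36)
i=34: min(r-i=2, Z[1]=0)=0; Z[34]=0
i=35: min(r-i=1, Z[2]=1)=1; Z[35]=1
i=36: fresh scan; Z[36]=0
i=37: fresh scan; Z[37]=0
i=38: fresh scan; Z[38]=0

[39, 0, 1, 1, 0, 0, 0, 2, 0, 0, 0, 0, 1, 0, 0, 0, 1, 0, 0, 0, 0, 0, 0, 0, 0, 0, 3, 0, 1, 0, 0, 1, 0, 3, 0, 1, 0, 0, 0]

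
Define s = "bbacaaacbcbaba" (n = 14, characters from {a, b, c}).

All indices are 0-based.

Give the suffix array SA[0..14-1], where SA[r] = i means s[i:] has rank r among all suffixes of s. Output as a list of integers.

sorted suffixes:
  #0 SA[0]=13  'a'
  #1 SA[1]=4  'aaacbcbaba'
  #2 SA[2]=5  'aacbcbaba'
  #3 SA[3]=11  'aba'
  #4 SA[4]=2  'acaaacbcbaba'
  #5 SA[5]=6  'acbcbaba'
  #6 SA[6]=12  'ba'
  #7 SA[7]=10  'baba'
  #8 SA[8]=1  'bacaaacbcbaba'
  #9 SA[9]=0  'bbacaaacbcbaba'
  #10 SA[10]=8  'bcbaba'
  #11 SA[11]=3  'caaacbcbaba'
  #12 SA[12]=9  'cbaba'
  #13 SA[13]=7  'cbcbaba'

[13, 4, 5, 11, 2, 6, 12, 10, 1, 0, 8, 3, 9, 7]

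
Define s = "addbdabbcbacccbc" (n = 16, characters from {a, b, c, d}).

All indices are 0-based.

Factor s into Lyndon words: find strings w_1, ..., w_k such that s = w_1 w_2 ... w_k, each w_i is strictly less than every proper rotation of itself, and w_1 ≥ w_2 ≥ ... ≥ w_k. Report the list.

emit factor 1: 'addbd' (i=0, period=5)
emit factor 2: 'abbcbacccbc' (i=5, period=11)

["addbd", "abbcbacccbc"]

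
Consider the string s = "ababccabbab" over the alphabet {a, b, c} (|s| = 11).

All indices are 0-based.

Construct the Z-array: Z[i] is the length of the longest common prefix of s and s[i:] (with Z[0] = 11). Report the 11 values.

Z[0]=11
i=1: outside box; Z[1]=0
i=2: outside box; Z[2]=2 scan→box=[2,4)
i=3: min(r-i=1, Z[1]=0)=0; Z[3]=0
i=4: outside box; Z[4]=0
i=5: outside box; Z[5]=0
i=6: outside box; Z[6]=2 scan→box=[6,8)
i=7: min(r-i=1, Z[1]=0)=0; Z[7]=0
i=8: outside box; Z[8]=0
i=9: outside box; Z[9]=2 scan→box=[9,11)
i=10: min(r-i=1, Z[1]=0)=0; Z[10]=0

[11, 0, 2, 0, 0, 0, 2, 0, 0, 2, 0]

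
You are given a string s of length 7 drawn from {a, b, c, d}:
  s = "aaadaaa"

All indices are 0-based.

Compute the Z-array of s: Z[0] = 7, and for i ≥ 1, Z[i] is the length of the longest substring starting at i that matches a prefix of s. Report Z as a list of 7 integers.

Z[0]=7
i=1: i≥r, start 0; Z[1]=2 extend→box=[1,3)
i=2: min(r-i=1, Z[1]=2)=1; Z[2]=1
i=3: i≥r, start 0; Z[3]=0
i=4: i≥r, start 0; Z[4]=3 extend→box=[4,7)
i=5: min(r-i=2, Z[1]=2)=2; Z[5]=2
i=6: min(r-i=1, Z[2]=1)=1; Z[6]=1

[7, 2, 1, 0, 3, 2, 1]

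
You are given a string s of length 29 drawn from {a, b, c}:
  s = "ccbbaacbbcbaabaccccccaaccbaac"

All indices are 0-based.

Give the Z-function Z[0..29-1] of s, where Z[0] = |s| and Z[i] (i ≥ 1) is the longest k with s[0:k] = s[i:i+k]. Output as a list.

Z[0]=29
i=1: fresh scan; Z[1]=1 grow→box=[1,2)
i=2: fresh scan; Z[2]=0
i=3: fresh scan; Z[3]=0
i=4: fresh scan; Z[4]=0
i=5: fresh scan; Z[5]=0
i=6: fresh scan; Z[6]=1 grow→box=[6,7)
i=7: fresh scan; Z[7]=0
i=8: fresh scan; Z[8]=0
i=9: fresh scan; Z[9]=1 grow→box=[9,10)
i=10: fresh scan; Z[10]=0
i=11: fresh scan; Z[11]=0
i=12: fresh scan; Z[12]=0
i=13: fresh scan; Z[13]=0
i=14: fresh scan; Z[14]=0
i=15: fresh scan; Z[15]=2 grow→box=[15,17)
i=16: min(r-i=1, Z[1]=1)=1; Z[16]=2 grow→box=[16,18)
i=17: min(r-i=1, Z[1]=1)=1; Z[17]=2 grow→box=[17,19)
i=18: min(r-i=1, Z[1]=1)=1; Z[18]=2 grow→box=[18,20)
i=19: min(r-i=1, Z[1]=1)=1; Z[19]=2 grow→box=[19,21)
i=20: min(r-i=1, Z[1]=1)=1; Z[20]=1
i=21: fresh scan; Z[21]=0
i=22: fresh scan; Z[22]=0
i=23: fresh scan; Z[23]=3 grow→box=[23,26)
i=24: min(r-i=2, Z[1]=1)=1; Z[24]=1
i=25: min(r-i=1, Z[2]=0)=0; Z[25]=0
i=26: fresh scan; Z[26]=0
i=27: fresh scan; Z[27]=0
i=28: fresh scan; Z[28]=1 grow→box=[28,29)

[29, 1, 0, 0, 0, 0, 1, 0, 0, 1, 0, 0, 0, 0, 0, 2, 2, 2, 2, 2, 1, 0, 0, 3, 1, 0, 0, 0, 1]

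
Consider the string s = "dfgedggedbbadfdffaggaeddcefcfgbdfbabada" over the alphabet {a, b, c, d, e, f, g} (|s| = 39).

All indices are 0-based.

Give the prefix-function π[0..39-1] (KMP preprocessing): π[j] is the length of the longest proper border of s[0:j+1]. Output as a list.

[0, 0, 0, 0, 1, 0, 0, 0, 1, 0, 0, 0, 1, 2, 1, 2, 0, 0, 0, 0, 0, 0, 1, 1, 0, 0, 0, 0, 0, 0, 0, 1, 2, 0, 0, 0, 0, 1, 0]

π[0] = 0
j=1 s[j]='f': π[1]=0 (border '')
j=2 s[j]='g': π[2]=0 (border '')
j=3 s[j]='e': π[3]=0 (border '')
j=4 s[j]='d': π[4]=1 (border 'd')
j=5 s[j]='g': k: 1→0; π[5]=0 (border '')
j=6 s[j]='g': π[6]=0 (border '')
j=7 s[j]='e': π[7]=0 (border '')
j=8 s[j]='d': π[8]=1 (border 'd')
j=9 s[j]='b': k: 1→0; π[9]=0 (border '')
j=10 s[j]='b': π[10]=0 (border '')
j=11 s[j]='a': π[11]=0 (border '')
j=12 s[j]='d': π[12]=1 (border 'd')
j=13 s[j]='f': π[13]=2 (border 'df')
j=14 s[j]='d': k: 2→0; π[14]=1 (border 'd')
j=15 s[j]='f': π[15]=2 (border 'df')
j=16 s[j]='f': k: 2→0; π[16]=0 (border '')
j=17 s[j]='a': π[17]=0 (border '')
j=18 s[j]='g': π[18]=0 (border '')
j=19 s[j]='g': π[19]=0 (border '')
j=20 s[j]='a': π[20]=0 (border '')
j=21 s[j]='e': π[21]=0 (border '')
j=22 s[j]='d': π[22]=1 (border 'd')
j=23 s[j]='d': k: 1→0; π[23]=1 (border 'd')
j=24 s[j]='c': k: 1→0; π[24]=0 (border '')
j=25 s[j]='e': π[25]=0 (border '')
j=26 s[j]='f': π[26]=0 (border '')
j=27 s[j]='c': π[27]=0 (border '')
j=28 s[j]='f': π[28]=0 (border '')
j=29 s[j]='g': π[29]=0 (border '')
j=30 s[j]='b': π[30]=0 (border '')
j=31 s[j]='d': π[31]=1 (border 'd')
j=32 s[j]='f': π[32]=2 (border 'df')
j=33 s[j]='b': k: 2→0; π[33]=0 (border '')
j=34 s[j]='a': π[34]=0 (border '')
j=35 s[j]='b': π[35]=0 (border '')
j=36 s[j]='a': π[36]=0 (border '')
j=37 s[j]='d': π[37]=1 (border 'd')
j=38 s[j]='a': k: 1→0; π[38]=0 (border '')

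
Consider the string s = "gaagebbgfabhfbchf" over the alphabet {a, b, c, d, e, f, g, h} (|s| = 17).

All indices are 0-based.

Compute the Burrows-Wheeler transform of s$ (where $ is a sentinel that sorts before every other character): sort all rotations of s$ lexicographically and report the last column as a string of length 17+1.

rank  rotation            last
    0  $gaagebbgfabhfbchf  f
    1  aagebbgfabhfbchf$g  g
    2  abhfbchf$gaagebbgf  f
    3  agebbgfabhfbchf$ga  a
    4  bbgfabhfbchf$gaage  e
    5  bchf$gaagebbgfabhf  f
    6  bgfabhfbchf$gaageb  b
    7  bhfbchf$gaagebbgfa  a
    8  chf$gaagebbgfabhfb  b
    9  ebbgfabhfbchf$gaag  g
   10  f$gaagebbgfabhfbch  h
   11  fabhfbchf$gaagebbg  g
   12  fbchf$gaagebbgfabh  h
   13  gaagebbgfabhfbchf$  $
   14  gebbgfabhfbchf$gaa  a
   15  gfabhfbchf$gaagebb  b
   16  hf$gaagebbgfabhfbc  c
   17  hfbchf$gaagebbgfab  b

fgfaefbabghgh$abcb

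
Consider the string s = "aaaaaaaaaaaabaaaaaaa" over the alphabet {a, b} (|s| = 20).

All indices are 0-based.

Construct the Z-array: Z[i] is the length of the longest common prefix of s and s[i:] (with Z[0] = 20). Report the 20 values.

[20, 11, 10, 9, 8, 7, 6, 5, 4, 3, 2, 1, 0, 7, 6, 5, 4, 3, 2, 1]

Z[0]=20
i=1: i≥r, start 0; Z[1]=11 grow→box=[1,12)
i=2: min(r-i=10, Z[1]=11)=10; Z[2]=10
i=3: min(r-i=9, Z[2]=10)=9; Z[3]=9
i=4: min(r-i=8, Z[3]=9)=8; Z[4]=8
i=5: min(r-i=7, Z[4]=8)=7; Z[5]=7
i=6: min(r-i=6, Z[5]=7)=6; Z[6]=6
i=7: min(r-i=5, Z[6]=6)=5; Z[7]=5
i=8: min(r-i=4, Z[7]=5)=4; Z[8]=4
i=9: min(r-i=3, Z[8]=4)=3; Z[9]=3
i=10: min(r-i=2, Z[9]=3)=2; Z[10]=2
i=11: min(r-i=1, Z[10]=2)=1; Z[11]=1
i=12: i≥r, start 0; Z[12]=0
i=13: i≥r, start 0; Z[13]=7 grow→box=[13,20)
i=14: min(r-i=6, Z[1]=11)=6; Z[14]=6
i=15: min(r-i=5, Z[2]=10)=5; Z[15]=5
i=16: min(r-i=4, Z[3]=9)=4; Z[16]=4
i=17: min(r-i=3, Z[4]=8)=3; Z[17]=3
i=18: min(r-i=2, Z[5]=7)=2; Z[18]=2
i=19: min(r-i=1, Z[6]=6)=1; Z[19]=1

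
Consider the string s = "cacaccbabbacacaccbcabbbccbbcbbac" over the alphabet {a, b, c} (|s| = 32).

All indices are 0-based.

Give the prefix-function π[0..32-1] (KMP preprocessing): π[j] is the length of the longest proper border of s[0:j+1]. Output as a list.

[0, 0, 1, 2, 3, 1, 0, 0, 0, 0, 0, 1, 2, 3, 4, 5, 6, 7, 1, 2, 0, 0, 0, 1, 1, 0, 0, 1, 0, 0, 0, 1]

π[0] = 0
j=1 s[j]='a': π[1]=0 (border '')
j=2 s[j]='c': π[2]=1 (border 'c')
j=3 s[j]='a': π[3]=2 (border 'ca')
j=4 s[j]='c': π[4]=3 (border 'cac')
j=5 s[j]='c': k: 3→1→0; π[5]=1 (border 'c')
j=6 s[j]='b': k: 1→0; π[6]=0 (border '')
j=7 s[j]='a': π[7]=0 (border '')
j=8 s[j]='b': π[8]=0 (border '')
j=9 s[j]='b': π[9]=0 (border '')
j=10 s[j]='a': π[10]=0 (border '')
j=11 s[j]='c': π[11]=1 (border 'c')
j=12 s[j]='a': π[12]=2 (border 'ca')
j=13 s[j]='c': π[13]=3 (border 'cac')
j=14 s[j]='a': π[14]=4 (border 'caca')
j=15 s[j]='c': π[15]=5 (border 'cacac')
j=16 s[j]='c': π[16]=6 (border 'cacacc')
j=17 s[j]='b': π[17]=7 (border 'cacaccb')
j=18 s[j]='c': k: 7→0; π[18]=1 (border 'c')
j=19 s[j]='a': π[19]=2 (border 'ca')
j=20 s[j]='b': k: 2→0; π[20]=0 (border '')
j=21 s[j]='b': π[21]=0 (border '')
j=22 s[j]='b': π[22]=0 (border '')
j=23 s[j]='c': π[23]=1 (border 'c')
j=24 s[j]='c': k: 1→0; π[24]=1 (border 'c')
j=25 s[j]='b': k: 1→0; π[25]=0 (border '')
j=26 s[j]='b': π[26]=0 (border '')
j=27 s[j]='c': π[27]=1 (border 'c')
j=28 s[j]='b': k: 1→0; π[28]=0 (border '')
j=29 s[j]='b': π[29]=0 (border '')
j=30 s[j]='a': π[30]=0 (border '')
j=31 s[j]='c': π[31]=1 (border 'c')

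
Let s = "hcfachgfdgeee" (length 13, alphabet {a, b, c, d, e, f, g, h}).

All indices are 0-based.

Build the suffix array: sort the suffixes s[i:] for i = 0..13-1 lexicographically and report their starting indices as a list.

[3, 1, 4, 8, 12, 11, 10, 2, 7, 9, 6, 0, 5]

rank | idx | suffix
   0 |   3 | achgfdgeee
   1 |   1 | cfachgfdgeee
   2 |   4 | chgfdgeee
   3 |   8 | dgeee
   4 |  12 | e
   5 |  11 | ee
   6 |  10 | eee
   7 |   2 | fachgfdgeee
   8 |   7 | fdgeee
   9 |   9 | geee
  10 |   6 | gfdgeee
  11 |   0 | hcfachgfdgeee
  12 |   5 | hgfdgeee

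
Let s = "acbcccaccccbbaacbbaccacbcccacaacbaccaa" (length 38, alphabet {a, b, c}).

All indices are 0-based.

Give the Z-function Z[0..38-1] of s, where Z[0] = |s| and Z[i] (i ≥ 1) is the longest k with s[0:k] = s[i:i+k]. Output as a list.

Z[0]=38
i=1: i≥r, start 0; Z[1]=0
i=2: i≥r, start 0; Z[2]=0
i=3: i≥r, start 0; Z[3]=0
i=4: i≥r, start 0; Z[4]=0
i=5: i≥r, start 0; Z[5]=0
i=6: i≥r, start 0; Z[6]=2 grow→box=[6,8)
i=7: min(r-i=1, Z[1]=0)=0; Z[7]=0
i=8: i≥r, start 0; Z[8]=0
i=9: i≥r, start 0; Z[9]=0
i=10: i≥r, start 0; Z[10]=0
i=11: i≥r, start 0; Z[11]=0
i=12: i≥r, start 0; Z[12]=0
i=13: i≥r, start 0; Z[13]=1 grow→box=[13,14)
i=14: i≥r, start 0; Z[14]=3 grow→box=[14,17)
i=15: min(r-i=2, Z[1]=0)=0; Z[15]=0
i=16: min(r-i=1, Z[2]=0)=0; Z[16]=0
i=17: i≥r, start 0; Z[17]=0
i=18: i≥r, start 0; Z[18]=2 grow→box=[18,20)
i=19: min(r-i=1, Z[1]=0)=0; Z[19]=0
i=20: i≥r, start 0; Z[20]=0
i=21: i≥r, start 0; Z[21]=8 grow→box=[21,29)
i=22: min(r-i=7, Z[1]=0)=0; Z[22]=0
i=23: min(r-i=6, Z[2]=0)=0; Z[23]=0
i=24: min(r-i=5, Z[3]=0)=0; Z[24]=0
i=25: min(r-i=4, Z[4]=0)=0; Z[25]=0
i=26: min(r-i=3, Z[5]=0)=0; Z[26]=0
i=27: min(r-i=2, Z[6]=2)=2; Z[27]=2
i=28: min(r-i=1, Z[7]=0)=0; Z[28]=0
i=29: i≥r, start 0; Z[29]=1 grow→box=[29,30)
i=30: i≥r, start 0; Z[30]=3 grow→box=[30,33)
i=31: min(r-i=2, Z[1]=0)=0; Z[31]=0
i=32: min(r-i=1, Z[2]=0)=0; Z[32]=0
i=33: i≥r, start 0; Z[33]=2 grow→box=[33,35)
i=34: min(r-i=1, Z[1]=0)=0; Z[34]=0
i=35: i≥r, start 0; Z[35]=0
i=36: i≥r, start 0; Z[36]=1 grow→box=[36,37)
i=37: i≥r, start 0; Z[37]=1 grow→box=[37,38)

[38, 0, 0, 0, 0, 0, 2, 0, 0, 0, 0, 0, 0, 1, 3, 0, 0, 0, 2, 0, 0, 8, 0, 0, 0, 0, 0, 2, 0, 1, 3, 0, 0, 2, 0, 0, 1, 1]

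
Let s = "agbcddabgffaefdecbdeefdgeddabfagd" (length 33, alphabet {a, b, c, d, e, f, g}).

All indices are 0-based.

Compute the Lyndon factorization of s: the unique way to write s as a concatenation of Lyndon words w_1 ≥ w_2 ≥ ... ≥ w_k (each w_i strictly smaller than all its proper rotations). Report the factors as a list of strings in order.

["agbcdd", "abgffaefdecbdeefdgedd", "abfagd"]

emit factor 1: 'agbcdd' (i=0, period=6)
emit factor 2: 'abgffaefdecbdeefdgedd' (i=6, period=21)
emit factor 3: 'abfagd' (i=27, period=6)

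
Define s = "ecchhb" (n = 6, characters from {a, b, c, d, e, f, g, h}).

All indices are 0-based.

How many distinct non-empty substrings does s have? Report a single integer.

19

rank | idx | suffix
   0 |   5 | b
   1 |   1 | cchhb
   2 |   2 | chhb
   3 |   0 | ecchhb
   4 |   4 | hb
   5 |   3 | hhb

SA = [5, 1, 2, 0, 4, 3]
[i] adj suffixes → lcp
  [1] 5/1 → 0 ('')
  [2] 1/2 → 1 ('c')
  [3] 2/0 → 0 ('')
  [4] 0/4 → 0 ('')
  [5] 4/3 → 1 ('h')

n(n+1)/2 = 6·7/2 = 21
Σ LCP = 0 + 0 + 1 + 0 + 0 + 1 = 2
distinct = 21 − 2 = 19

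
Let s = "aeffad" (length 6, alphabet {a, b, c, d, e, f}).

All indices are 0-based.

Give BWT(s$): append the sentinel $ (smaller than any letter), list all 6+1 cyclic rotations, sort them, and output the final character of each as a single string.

df$aafe

rank  rotation last
    0  $aeffad  d
    1  ad$aeff  f
    2  aeffad$  $
    3  d$aeffa  a
    4  effad$a  a
    5  fad$aef  f
    6  ffad$ae  e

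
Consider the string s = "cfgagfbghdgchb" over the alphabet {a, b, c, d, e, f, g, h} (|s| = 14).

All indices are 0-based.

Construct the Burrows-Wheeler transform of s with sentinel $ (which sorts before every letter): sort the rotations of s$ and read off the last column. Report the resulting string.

rank  rotation         last
    0  $cfgagfbghdgchb  b
    1  agfbghdgchb$cfg  g
    2  b$cfgagfbghdgch  h
    3  bghdgchb$cfgagf  f
    4  cfgagfbghdgchb$  $
    5  chb$cfgagfbghdg  g
    6  dgchb$cfgagfbgh  h
    7  fbghdgchb$cfgag  g
    8  fgagfbghdgchb$c  c
    9  gagfbghdgchb$cf  f
   10  gchb$cfgagfbghd  d
   11  gfbghdgchb$cfga  a
   12  ghdgchb$cfgagfb  b
   13  hb$cfgagfbghdgc  c
   14  hdgchb$cfgagfbg  g

bghf$ghgcfdabcg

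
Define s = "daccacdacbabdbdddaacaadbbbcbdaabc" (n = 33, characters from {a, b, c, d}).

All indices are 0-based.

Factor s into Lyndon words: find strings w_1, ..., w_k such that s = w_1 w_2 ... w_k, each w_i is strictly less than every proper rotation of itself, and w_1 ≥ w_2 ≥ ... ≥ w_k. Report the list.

["d", "accacd", "acb", "abdbddd", "aacaadbbbcbd", "aabc"]

emit factor 1: 'd' (i=0, period=1)
emit factor 2: 'accacd' (i=1, period=6)
emit factor 3: 'acb' (i=7, period=3)
emit factor 4: 'abdbddd' (i=10, period=7)
emit factor 5: 'aacaadbbbcbd' (i=17, period=12)
emit factor 6: 'aabc' (i=29, period=4)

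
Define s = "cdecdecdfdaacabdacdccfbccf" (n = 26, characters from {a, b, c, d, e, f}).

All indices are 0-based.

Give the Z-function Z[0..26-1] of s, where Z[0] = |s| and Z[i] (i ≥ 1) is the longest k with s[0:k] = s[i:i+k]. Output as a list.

[26, 0, 0, 5, 0, 0, 2, 0, 0, 0, 0, 0, 1, 0, 0, 0, 0, 2, 0, 1, 1, 0, 0, 1, 1, 0]

Z[0]=26
i=1: outside box; Z[1]=0
i=2: outside box; Z[2]=0
i=3: outside box; Z[3]=5 scan→box=[3,8)
i=4: min(r-i=4, Z[1]=0)=0; Z[4]=0
i=5: min(r-i=3, Z[2]=0)=0; Z[5]=0
i=6: min(r-i=2, Z[3]=5)=2; Z[6]=2
i=7: min(r-i=1, Z[4]=0)=0; Z[7]=0
i=8: outside box; Z[8]=0
i=9: outside box; Z[9]=0
i=10: outside box; Z[10]=0
i=11: outside box; Z[11]=0
i=12: outside box; Z[12]=1 scan→box=[12,13)
i=13: outside box; Z[13]=0
i=14: outside box; Z[14]=0
i=15: outside box; Z[15]=0
i=16: outside box; Z[16]=0
i=17: outside box; Z[17]=2 scan→box=[17,19)
i=18: min(r-i=1, Z[1]=0)=0; Z[18]=0
i=19: outside box; Z[19]=1 scan→box=[19,20)
i=20: outside box; Z[20]=1 scan→box=[20,21)
i=21: outside box; Z[21]=0
i=22: outside box; Z[22]=0
i=23: outside box; Z[23]=1 scan→box=[23,24)
i=24: outside box; Z[24]=1 scan→box=[24,25)
i=25: outside box; Z[25]=0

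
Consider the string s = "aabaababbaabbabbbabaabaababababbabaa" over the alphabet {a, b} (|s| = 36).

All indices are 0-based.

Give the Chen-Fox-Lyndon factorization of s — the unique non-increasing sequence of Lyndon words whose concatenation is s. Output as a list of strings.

emit factor 1: 'aabaababbaabbabbbab' (i=0, period=19)
emit factor 2: 'aabaababababbab' (i=19, period=15)
emit factor 3: 'a' (i=34, period=1)
emit factor 4: 'a' (i=35, period=1)

["aabaababbaabbabbbab", "aabaababababbab", "a", "a"]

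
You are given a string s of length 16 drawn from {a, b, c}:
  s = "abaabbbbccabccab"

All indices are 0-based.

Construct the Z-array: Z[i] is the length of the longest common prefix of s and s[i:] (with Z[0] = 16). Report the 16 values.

Z[0]=16
i=1: fresh scan; Z[1]=0
i=2: fresh scan; Z[2]=1 extend→box=[2,3)
i=3: fresh scan; Z[3]=2 extend→box=[3,5)
i=4: min(r-i=1, Z[1]=0)=0; Z[4]=0
i=5: fresh scan; Z[5]=0
i=6: fresh scan; Z[6]=0
i=7: fresh scan; Z[7]=0
i=8: fresh scan; Z[8]=0
i=9: fresh scan; Z[9]=0
i=10: fresh scan; Z[10]=2 extend→box=[10,12)
i=11: min(r-i=1, Z[1]=0)=0; Z[11]=0
i=12: fresh scan; Z[12]=0
i=13: fresh scan; Z[13]=0
i=14: fresh scan; Z[14]=2 extend→box=[14,16)
i=15: min(r-i=1, Z[1]=0)=0; Z[15]=0

[16, 0, 1, 2, 0, 0, 0, 0, 0, 0, 2, 0, 0, 0, 2, 0]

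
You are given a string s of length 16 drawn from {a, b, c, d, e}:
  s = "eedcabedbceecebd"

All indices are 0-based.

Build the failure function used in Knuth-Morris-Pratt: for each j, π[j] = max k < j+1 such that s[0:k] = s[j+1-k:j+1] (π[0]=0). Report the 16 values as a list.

π[0] = 0
j=1 s[j]='e': π[1]=1 (border 'e')
j=2 s[j]='d': k: 1→0; π[2]=0 (border '')
j=3 s[j]='c': π[3]=0 (border '')
j=4 s[j]='a': π[4]=0 (border '')
j=5 s[j]='b': π[5]=0 (border '')
j=6 s[j]='e': π[6]=1 (border 'e')
j=7 s[j]='d': k: 1→0; π[7]=0 (border '')
j=8 s[j]='b': π[8]=0 (border '')
j=9 s[j]='c': π[9]=0 (border '')
j=10 s[j]='e': π[10]=1 (border 'e')
j=11 s[j]='e': π[11]=2 (border 'ee')
j=12 s[j]='c': k: 2→1→0; π[12]=0 (border '')
j=13 s[j]='e': π[13]=1 (border 'e')
j=14 s[j]='b': k: 1→0; π[14]=0 (border '')
j=15 s[j]='d': π[15]=0 (border '')

[0, 1, 0, 0, 0, 0, 1, 0, 0, 0, 1, 2, 0, 1, 0, 0]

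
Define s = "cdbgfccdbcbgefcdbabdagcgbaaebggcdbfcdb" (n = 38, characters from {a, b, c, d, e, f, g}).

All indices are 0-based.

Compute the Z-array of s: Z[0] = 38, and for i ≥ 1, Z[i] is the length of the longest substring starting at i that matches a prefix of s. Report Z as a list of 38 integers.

Z[0]=38
i=1: fresh scan; Z[1]=0
i=2: fresh scan; Z[2]=0
i=3: fresh scan; Z[3]=0
i=4: fresh scan; Z[4]=0
i=5: fresh scan; Z[5]=1 scan→box=[5,6)
i=6: fresh scan; Z[6]=3 scan→box=[6,9)
i=7: min(r-i=2, Z[1]=0)=0; Z[7]=0
i=8: min(r-i=1, Z[2]=0)=0; Z[8]=0
i=9: fresh scan; Z[9]=1 scan→box=[9,10)
i=10: fresh scan; Z[10]=0
i=11: fresh scan; Z[11]=0
i=12: fresh scan; Z[12]=0
i=13: fresh scan; Z[13]=0
i=14: fresh scan; Z[14]=3 scan→box=[14,17)
i=15: min(r-i=2, Z[1]=0)=0; Z[15]=0
i=16: min(r-i=1, Z[2]=0)=0; Z[16]=0
i=17: fresh scan; Z[17]=0
i=18: fresh scan; Z[18]=0
i=19: fresh scan; Z[19]=0
i=20: fresh scan; Z[20]=0
i=21: fresh scan; Z[21]=0
i=22: fresh scan; Z[22]=1 scan→box=[22,23)
i=23: fresh scan; Z[23]=0
i=24: fresh scan; Z[24]=0
i=25: fresh scan; Z[25]=0
i=26: fresh scan; Z[26]=0
i=27: fresh scan; Z[27]=0
i=28: fresh scan; Z[28]=0
i=29: fresh scan; Z[29]=0
i=30: fresh scan; Z[30]=0
i=31: fresh scan; Z[31]=3 scan→box=[31,34)
i=32: min(r-i=2, Z[1]=0)=0; Z[32]=0
i=33: min(r-i=1, Z[2]=0)=0; Z[33]=0
i=34: fresh scan; Z[34]=0
i=35: fresh scan; Z[35]=3 scan→box=[35,38)
i=36: min(r-i=2, Z[1]=0)=0; Z[36]=0
i=37: min(r-i=1, Z[2]=0)=0; Z[37]=0

[38, 0, 0, 0, 0, 1, 3, 0, 0, 1, 0, 0, 0, 0, 3, 0, 0, 0, 0, 0, 0, 0, 1, 0, 0, 0, 0, 0, 0, 0, 0, 3, 0, 0, 0, 3, 0, 0]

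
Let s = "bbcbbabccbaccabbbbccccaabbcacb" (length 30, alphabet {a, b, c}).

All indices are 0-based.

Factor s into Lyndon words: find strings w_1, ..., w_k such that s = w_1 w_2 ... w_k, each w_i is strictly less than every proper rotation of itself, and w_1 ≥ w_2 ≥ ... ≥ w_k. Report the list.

["bbc", "b", "b", "abccbacc", "abbbbcccc", "aabbcacb"]

emit factor 1: 'bbc' (i=0, period=3)
emit factor 2: 'b' (i=3, period=1)
emit factor 3: 'b' (i=4, period=1)
emit factor 4: 'abccbacc' (i=5, period=8)
emit factor 5: 'abbbbcccc' (i=13, period=9)
emit factor 6: 'aabbcacb' (i=22, period=8)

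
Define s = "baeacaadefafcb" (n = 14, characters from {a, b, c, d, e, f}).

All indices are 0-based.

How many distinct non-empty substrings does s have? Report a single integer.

rank | idx | suffix
   0 |   5 | aadefafcb
   1 |   3 | acaadefafcb
   2 |   6 | adefafcb
   3 |   1 | aeacaadefafcb
   4 |  10 | afcb
   5 |  13 | b
   6 |   0 | baeacaadefafcb
   7 |   4 | caadefafcb
   8 |  12 | cb
   9 |   7 | defafcb
  10 |   2 | eacaadefafcb
  11 |   8 | efafcb
  12 |   9 | fafcb
  13 |  11 | fcb

SA = [5, 3, 6, 1, 10, 13, 0, 4, 12, 7, 2, 8, 9, 11]
i: (SA[i-1],SA[i]) lcp shared
  1: (5,3) 1 'a'
  2: (3,6) 1 'a'
  3: (6,1) 1 'a'
  4: (1,10) 1 'a'
  5: (10,13) 0 ''
  6: (13,0) 1 'b'
  7: (0,4) 0 ''
  8: (4,12) 1 'c'
  9: (12,7) 0 ''
  10: (7,2) 0 ''
  11: (2,8) 1 'e'
  12: (8,9) 0 ''
  13: (9,11) 1 'f'

n(n+1)/2 = 14·15/2 = 105
Σ LCP = 0 + 1 + 1 + 1 + 1 + 0 + 1 + 0 + 1 + 0 + 0 + 1 + 0 + 1 = 8
distinct = 105 − 8 = 97

97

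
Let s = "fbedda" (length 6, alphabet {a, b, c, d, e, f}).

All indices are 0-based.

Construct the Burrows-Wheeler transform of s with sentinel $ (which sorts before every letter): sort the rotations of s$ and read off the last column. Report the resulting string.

adfdeb$

rank  rotation last
    0  $fbedda  a
    1  a$fbedd  d
    2  bedda$f  f
    3  da$fbed  d
    4  dda$fbe  e
    5  edda$fb  b
    6  fbedda$  $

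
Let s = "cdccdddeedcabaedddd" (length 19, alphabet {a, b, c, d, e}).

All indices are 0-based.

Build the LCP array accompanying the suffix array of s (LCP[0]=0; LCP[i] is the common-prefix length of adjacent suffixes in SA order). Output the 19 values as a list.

rank→(start, suffix):
  0 → (11, 'abaedddd')
  1 → (13, 'aedddd')
  2 → (12, 'baedddd')
  3 → (10, 'cabaedddd')
  4 → (2, 'ccdddeedcabaedddd')
  5 → (0, 'cdccdddeedcabaedddd')
  6 → (3, 'cdddeedcabaedddd')
  7 → (18, 'd')
  8 → (9, 'dcabaedddd')
  9 → (1, 'dccdddeedcabaedddd')
  10 → (17, 'dd')
  11 → (16, 'ddd')
  12 → (15, 'dddd')
  13 → (4, 'dddeedcabaedddd')
  14 → (5, 'ddeedcabaedddd')
  15 → (6, 'deedcabaedddd')
  16 → (8, 'edcabaedddd')
  17 → (14, 'edddd')
  18 → (7, 'eedcabaedddd')

SA = [11, 13, 12, 10, 2, 0, 3, 18, 9, 1, 17, 16, 15, 4, 5, 6, 8, 14, 7]
[i] adj suffixes → lcp
  [1] 11/13 → 1 ('a')
  [2] 13/12 → 0 ('')
  [3] 12/10 → 0 ('')
  [4] 10/2 → 1 ('c')
  [5] 2/0 → 1 ('c')
  [6] 0/3 → 2 ('cd')
  [7] 3/18 → 0 ('')
  [8] 18/9 → 1 ('d')
  [9] 9/1 → 2 ('dc')
  [10] 1/17 → 1 ('d')
  [11] 17/16 → 2 ('dd')
  [12] 16/15 → 3 ('ddd')
  [13] 15/4 → 3 ('ddd')
  [14] 4/5 → 2 ('dd')
  [15] 5/6 → 1 ('d')
  [16] 6/8 → 0 ('')
  [17] 8/14 → 2 ('ed')
  [18] 14/7 → 1 ('e')

[0, 1, 0, 0, 1, 1, 2, 0, 1, 2, 1, 2, 3, 3, 2, 1, 0, 2, 1]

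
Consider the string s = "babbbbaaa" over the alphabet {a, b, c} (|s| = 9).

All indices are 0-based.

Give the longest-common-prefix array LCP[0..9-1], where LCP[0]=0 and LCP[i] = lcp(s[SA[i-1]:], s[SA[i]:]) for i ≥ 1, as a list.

rank→(start, suffix):
  0 → (8, 'a')
  1 → (7, 'aa')
  2 → (6, 'aaa')
  3 → (1, 'abbbbaaa')
  4 → (5, 'baaa')
  5 → (0, 'babbbbaaa')
  6 → (4, 'bbaaa')
  7 → (3, 'bbbaaa')
  8 → (2, 'bbbbaaa')

SA = [8, 7, 6, 1, 5, 0, 4, 3, 2]
rank  pair      lcp
   1  s[8:],s[7:]  1  'a'
   2  s[7:],s[6:]  2  'aa'
   3  s[6:],s[1:]  1  'a'
   4  s[1:],s[5:]  0  ''
   5  s[5:],s[0:]  2  'ba'
   6  s[0:],s[4:]  1  'b'
   7  s[4:],s[3:]  2  'bb'
   8  s[3:],s[2:]  3  'bbb'

[0, 1, 2, 1, 0, 2, 1, 2, 3]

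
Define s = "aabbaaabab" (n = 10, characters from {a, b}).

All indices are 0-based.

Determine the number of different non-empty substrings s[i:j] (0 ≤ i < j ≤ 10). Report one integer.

41

rank | idx | suffix
   0 |   4 | aaabab
   1 |   5 | aabab
   2 |   0 | aabbaaabab
   3 |   8 | ab
   4 |   6 | abab
   5 |   1 | abbaaabab
   6 |   9 | b
   7 |   3 | baaabab
   8 |   7 | bab
   9 |   2 | bbaaabab

SA = [4, 5, 0, 8, 6, 1, 9, 3, 7, 2]
i: (SA[i-1],SA[i]) lcp shared
  1: (4,5) 2 'aa'
  2: (5,0) 3 'aab'
  3: (0,8) 1 'a'
  4: (8,6) 2 'ab'
  5: (6,1) 2 'ab'
  6: (1,9) 0 ''
  7: (9,3) 1 'b'
  8: (3,7) 2 'ba'
  9: (7,2) 1 'b'

n(n+1)/2 = 10·11/2 = 55
Σ LCP = 0 + 2 + 3 + 1 + 2 + 2 + 0 + 1 + 2 + 1 = 14
distinct = 55 − 14 = 41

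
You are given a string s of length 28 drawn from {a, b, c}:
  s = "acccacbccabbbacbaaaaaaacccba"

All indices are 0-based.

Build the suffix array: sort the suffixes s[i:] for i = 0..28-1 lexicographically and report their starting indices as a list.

[27, 16, 17, 18, 19, 20, 21, 9, 13, 4, 0, 22, 26, 15, 12, 11, 10, 6, 8, 3, 25, 14, 5, 7, 2, 24, 1, 23]

rank→(start, suffix):
  0 → (27, 'a')
  1 → (16, 'aaaaaaacccba')
  2 → (17, 'aaaaaacccba')
  3 → (18, 'aaaaacccba')
  4 → (19, 'aaaacccba')
  5 → (20, 'aaacccba')
  6 → (21, 'aacccba')
  7 → (9, 'abbbacbaaaaaaacccba')
  8 → (13, 'acbaaaaaaacccba')
  9 → (4, 'acbccabbbacbaaaaaaacccba')
  10 → (0, 'acccacbccabbbacbaaaaaaacccba')
  11 → (22, 'acccba')
  12 → (26, 'ba')
  13 → (15, 'baaaaaaacccba')
  14 → (12, 'bacbaaaaaaacccba')
  15 → (11, 'bbacbaaaaaaacccba')
  16 → (10, 'bbbacbaaaaaaacccba')
  17 → (6, 'bccabbbacbaaaaaaacccba')
  18 → (8, 'cabbbacbaaaaaaacccba')
  19 → (3, 'cacbccabbbacbaaaaaaacccba')
  20 → (25, 'cba')
  21 → (14, 'cbaaaaaaacccba')
  22 → (5, 'cbccabbbacbaaaaaaacccba')
  23 → (7, 'ccabbbacbaaaaaaacccba')
  24 → (2, 'ccacbccabbbacbaaaaaaacccba')
  25 → (24, 'ccba')
  26 → (1, 'cccacbccabbbacbaaaaaaacccba')
  27 → (23, 'cccba')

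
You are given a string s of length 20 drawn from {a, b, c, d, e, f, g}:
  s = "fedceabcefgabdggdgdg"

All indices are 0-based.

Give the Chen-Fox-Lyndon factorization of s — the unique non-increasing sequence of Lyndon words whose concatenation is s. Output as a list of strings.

["f", "e", "d", "ce", "abcefgabdggdgdg"]

emit factor 1: 'f' (i=0, period=1)
emit factor 2: 'e' (i=1, period=1)
emit factor 3: 'd' (i=2, period=1)
emit factor 4: 'ce' (i=3, period=2)
emit factor 5: 'abcefgabdggdgdg' (i=5, period=15)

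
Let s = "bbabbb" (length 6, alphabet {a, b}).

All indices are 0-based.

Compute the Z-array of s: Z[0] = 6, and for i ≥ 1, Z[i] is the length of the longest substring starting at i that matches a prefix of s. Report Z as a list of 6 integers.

[6, 1, 0, 2, 2, 1]

Z[0]=6
i=1: i≥r, start 0; Z[1]=1 extend→box=[1,2)
i=2: i≥r, start 0; Z[2]=0
i=3: i≥r, start 0; Z[3]=2 extend→box=[3,5)
i=4: min(r-i=1, Z[1]=1)=1; Z[4]=2 extend→box=[4,6)
i=5: min(r-i=1, Z[1]=1)=1; Z[5]=1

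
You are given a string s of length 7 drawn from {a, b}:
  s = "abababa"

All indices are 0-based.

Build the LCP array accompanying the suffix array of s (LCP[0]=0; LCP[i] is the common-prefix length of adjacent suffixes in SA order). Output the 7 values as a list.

[0, 1, 3, 5, 0, 2, 4]

rank→(start, suffix):
  0 → (6, 'a')
  1 → (4, 'aba')
  2 → (2, 'ababa')
  3 → (0, 'abababa')
  4 → (5, 'ba')
  5 → (3, 'baba')
  6 → (1, 'bababa')

SA = [6, 4, 2, 0, 5, 3, 1]
[i] adj suffixes → lcp
  [1] 6/4 → 1 ('a')
  [2] 4/2 → 3 ('aba')
  [3] 2/0 → 5 ('ababa')
  [4] 0/5 → 0 ('')
  [5] 5/3 → 2 ('ba')
  [6] 3/1 → 4 ('baba')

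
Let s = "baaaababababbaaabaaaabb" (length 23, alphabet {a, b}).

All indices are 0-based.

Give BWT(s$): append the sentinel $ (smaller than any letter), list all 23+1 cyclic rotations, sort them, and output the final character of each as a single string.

rank  rotation                  last
    0  $baaaababababbaaabaaaabb  b
    1  aaaababababbaaabaaaabb$b  b
    2  aaaabb$baaaababababbaaab  b
    3  aaabaaaabb$baaaababababb  b
    4  aaababababbaaabaaaabb$ba  a
    5  aaabb$baaaababababbaaaba  a
    6  aabaaaabb$baaaababababba  a
    7  aababababbaaabaaaabb$baa  a
    8  aabb$baaaababababbaaabaa  a
    9  abaaaabb$baaaababababbaa  a
   10  ababababbaaabaaaabb$baaa  a
   11  abababbaaabaaaabb$baaaab  b
   12  ababbaaabaaaabb$baaaabab  b
   13  abb$baaaababababbaaabaaa  a
   14  abbaaabaaaabb$baaaababab  b
   15  b$baaaababababbaaabaaaab  b
   16  baaaababababbaaabaaaabb$  $
   17  baaaabb$baaaababababbaaa  a
   18  baaabaaaabb$baaaabababab  b
   19  babababbaaabaaaabb$baaaa  a
   20  bababbaaabaaaabb$baaaaba  a
   21  babbaaabaaaabb$baaaababa  a
   22  bb$baaaababababbaaabaaaa  a
   23  bbaaabaaaabb$baaaabababa  a

bbbbaaaaaaabbabb$abaaaaa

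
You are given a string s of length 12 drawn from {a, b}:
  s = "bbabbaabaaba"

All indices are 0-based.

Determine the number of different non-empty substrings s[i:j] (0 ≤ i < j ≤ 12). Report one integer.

54

sorted suffixes:
  #0 SA[0]=11  'a'
  #1 SA[1]=8  'aaba'
  #2 SA[2]=5  'aabaaba'
  #3 SA[3]=9  'aba'
  #4 SA[4]=6  'abaaba'
  #5 SA[5]=2  'abbaabaaba'
  #6 SA[6]=10  'ba'
  #7 SA[7]=7  'baaba'
  #8 SA[8]=4  'baabaaba'
  #9 SA[9]=1  'babbaabaaba'
  #10 SA[10]=3  'bbaabaaba'
  #11 SA[11]=0  'bbabbaabaaba'

SA = [11, 8, 5, 9, 6, 2, 10, 7, 4, 1, 3, 0]
i: (SA[i-1],SA[i]) lcp shared
  1: (11,8) 1 'a'
  2: (8,5) 4 'aaba'
  3: (5,9) 1 'a'
  4: (9,6) 3 'aba'
  5: (6,2) 2 'ab'
  6: (2,10) 0 ''
  7: (10,7) 2 'ba'
  8: (7,4) 5 'baaba'
  9: (4,1) 2 'ba'
  10: (1,3) 1 'b'
  11: (3,0) 3 'bba'

n(n+1)/2 = 12·13/2 = 78
Σ LCP = 0 + 1 + 4 + 1 + 3 + 2 + 0 + 2 + 5 + 2 + 1 + 3 = 24
distinct = 78 − 24 = 54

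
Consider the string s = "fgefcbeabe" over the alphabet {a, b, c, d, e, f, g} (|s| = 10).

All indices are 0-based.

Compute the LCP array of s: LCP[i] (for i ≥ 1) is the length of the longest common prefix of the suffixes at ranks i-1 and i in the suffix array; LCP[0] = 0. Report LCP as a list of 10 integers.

sorted suffixes:
  #0 SA[0]=7  'abe'
  #1 SA[1]=8  'be'
  #2 SA[2]=5  'beabe'
  #3 SA[3]=4  'cbeabe'
  #4 SA[4]=9  'e'
  #5 SA[5]=6  'eabe'
  #6 SA[6]=2  'efcbeabe'
  #7 SA[7]=3  'fcbeabe'
  #8 SA[8]=0  'fgefcbeabe'
  #9 SA[9]=1  'gefcbeabe'

SA = [7, 8, 5, 4, 9, 6, 2, 3, 0, 1]
[i] adj suffixes → lcp
  [1] 7/8 → 0 ('')
  [2] 8/5 → 2 ('be')
  [3] 5/4 → 0 ('')
  [4] 4/9 → 0 ('')
  [5] 9/6 → 1 ('e')
  [6] 6/2 → 1 ('e')
  [7] 2/3 → 0 ('')
  [8] 3/0 → 1 ('f')
  [9] 0/1 → 0 ('')

[0, 0, 2, 0, 0, 1, 1, 0, 1, 0]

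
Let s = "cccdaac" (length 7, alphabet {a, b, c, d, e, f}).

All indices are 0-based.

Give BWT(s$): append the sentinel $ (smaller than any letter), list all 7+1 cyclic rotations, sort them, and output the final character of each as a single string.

rank  rotation  last
    0  $cccdaac  c
    1  aac$cccd  d
    2  ac$cccda  a
    3  c$cccdaa  a
    4  cccdaac$  $
    5  ccdaac$c  c
    6  cdaac$cc  c
    7  daac$ccc  c

cdaa$ccc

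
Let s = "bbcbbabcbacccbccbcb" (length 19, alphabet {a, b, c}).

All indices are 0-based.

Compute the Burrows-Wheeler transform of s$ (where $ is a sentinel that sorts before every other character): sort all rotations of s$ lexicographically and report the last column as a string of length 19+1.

rank  rotation              last
    0  $bbcbbabcbacccbccbcb  b
    1  abcbacccbccbcb$bbcbb  b
    2  acccbccbcb$bbcbbabcb  b
    3  b$bbcbbabcbacccbccbc  c
    4  babcbacccbccbcb$bbcb  b
    5  bacccbccbcb$bbcbbabc  c
    6  bbabcbacccbccbcb$bbc  c
    7  bbcbbabcbacccbccbcb$  $
    8  bcb$bbcbbabcbacccbcc  c
    9  bcbacccbccbcb$bbcbba  a
   10  bcbbabcbacccbccbcb$b  b
   11  bccbcb$bbcbbabcbaccc  c
   12  cb$bbcbbabcbacccbccb  b
   13  cbacccbccbcb$bbcbbab  b
   14  cbbabcbacccbccbcb$bb  b
   15  cbcb$bbcbbabcbacccbc  c
   16  cbccbcb$bbcbbabcbacc  c
   17  ccbcb$bbcbbabcbacccb  b
   18  ccbccbcb$bbcbbabcbac  c
   19  cccbccbcb$bbcbbabcba  a

bbbcbcc$cabcbbbccbca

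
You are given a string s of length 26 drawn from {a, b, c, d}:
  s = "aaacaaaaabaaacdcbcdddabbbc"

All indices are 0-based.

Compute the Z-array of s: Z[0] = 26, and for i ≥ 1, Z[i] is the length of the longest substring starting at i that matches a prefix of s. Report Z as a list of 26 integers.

Z[0]=26
i=1: fresh scan; Z[1]=2 extend→box=[1,3)
i=2: min(r-i=1, Z[1]=2)=1; Z[2]=1
i=3: fresh scan; Z[3]=0
i=4: fresh scan; Z[4]=3 extend→box=[4,7)
i=5: min(r-i=2, Z[1]=2)=2; Z[5]=3 extend→box=[5,8)
i=6: min(r-i=2, Z[1]=2)=2; Z[6]=3 extend→box=[6,9)
i=7: min(r-i=2, Z[1]=2)=2; Z[7]=2
i=8: min(r-i=1, Z[2]=1)=1; Z[8]=1
i=9: fresh scan; Z[9]=0
i=10: fresh scan; Z[10]=4 extend→box=[10,14)
i=11: min(r-i=3, Z[1]=2)=2; Z[11]=2
i=12: min(r-i=2, Z[2]=1)=1; Z[12]=1
i=13: min(r-i=1, Z[3]=0)=0; Z[13]=0
i=14: fresh scan; Z[14]=0
i=15: fresh scan; Z[15]=0
i=16: fresh scan; Z[16]=0
i=17: fresh scan; Z[17]=0
i=18: fresh scan; Z[18]=0
i=19: fresh scan; Z[19]=0
i=20: fresh scan; Z[20]=0
i=21: fresh scan; Z[21]=1 extend→box=[21,22)
i=22: fresh scan; Z[22]=0
i=23: fresh scan; Z[23]=0
i=24: fresh scan; Z[24]=0
i=25: fresh scan; Z[25]=0

[26, 2, 1, 0, 3, 3, 3, 2, 1, 0, 4, 2, 1, 0, 0, 0, 0, 0, 0, 0, 0, 1, 0, 0, 0, 0]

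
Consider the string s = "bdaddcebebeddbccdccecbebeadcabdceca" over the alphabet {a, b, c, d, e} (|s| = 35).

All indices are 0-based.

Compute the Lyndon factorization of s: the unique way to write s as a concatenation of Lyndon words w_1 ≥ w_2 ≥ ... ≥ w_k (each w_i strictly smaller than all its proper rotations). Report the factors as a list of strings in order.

["bd", "addcebebeddbccdccecbebe", "adc", "abdcec", "a"]

emit factor 1: 'bd' (i=0, period=2)
emit factor 2: 'addcebebeddbccdccecbebe' (i=2, period=23)
emit factor 3: 'adc' (i=25, period=3)
emit factor 4: 'abdcec' (i=28, period=6)
emit factor 5: 'a' (i=34, period=1)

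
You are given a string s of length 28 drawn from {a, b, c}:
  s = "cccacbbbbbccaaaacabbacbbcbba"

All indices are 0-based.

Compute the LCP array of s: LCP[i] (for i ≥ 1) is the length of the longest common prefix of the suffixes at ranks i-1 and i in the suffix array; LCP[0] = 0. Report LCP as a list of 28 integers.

[0, 1, 3, 2, 1, 1, 2, 4, 0, 2, 1, 3, 2, 4, 3, 2, 3, 1, 2, 0, 2, 2, 1, 3, 3, 1, 3, 2]

rank→(start, suffix):
  0 → (27, 'a')
  1 → (12, 'aaaacabbacbbcbba')
  2 → (13, 'aaacabbacbbcbba')
  3 → (14, 'aacabbacbbcbba')
  4 → (17, 'abbacbbcbba')
  5 → (15, 'acabbacbbcbba')
  6 → (3, 'acbbbbbccaaaacabbacbbcbba')
  7 → (20, 'acbbcbba')
  8 → (26, 'ba')
  9 → (19, 'bacbbcbba')
  10 → (25, 'bba')
  11 → (18, 'bbacbbcbba')
  12 → (5, 'bbbbbccaaaacabbacbbcbba')
  13 → (6, 'bbbbccaaaacabbacbbcbba')
  14 → (7, 'bbbccaaaacabbacbbcbba')
  15 → (22, 'bbcbba')
  16 → (8, 'bbccaaaacabbacbbcbba')
  17 → (23, 'bcbba')
  18 → (9, 'bccaaaacabbacbbcbba')
  19 → (11, 'caaaacabbacbbcbba')
  20 → (16, 'cabbacbbcbba')
  21 → (2, 'cacbbbbbccaaaacabbacbbcbba')
  22 → (24, 'cbba')
  23 → (4, 'cbbbbbccaaaacabbacbbcbba')
  24 → (21, 'cbbcbba')
  25 → (10, 'ccaaaacabbacbbcbba')
  26 → (1, 'ccacbbbbbccaaaacabbacbbcbba')
  27 → (0, 'cccacbbbbbccaaaacabbacbbcbba')

SA = [27, 12, 13, 14, 17, 15, 3, 20, 26, 19, 25, 18, 5, 6, 7, 22, 8, 23, 9, 11, 16, 2, 24, 4, 21, 10, 1, 0]
rank  pair      lcp
   1  s[27:],s[12:]  1  'a'
   2  s[12:],s[13:]  3  'aaa'
   3  s[13:],s[14:]  2  'aa'
   4  s[14:],s[17:]  1  'a'
   5  s[17:],s[15:]  1  'a'
   6  s[15:],s[3:]  2  'ac'
   7  s[3:],s[20:]  4  'acbb'
   8  s[20:],s[26:]  0  ''
   9  s[26:],s[19:]  2  'ba'
  10  s[19:],s[25:]  1  'b'
  11  s[25:],s[18:]  3  'bba'
  12  s[18:],s[5:]  2  'bb'
  13  s[5:],s[6:]  4  'bbbb'
  14  s[6:],s[7:]  3  'bbb'
  15  s[7:],s[22:]  2  'bb'
  16  s[22:],s[8:]  3  'bbc'
  17  s[8:],s[23:]  1  'b'
  18  s[23:],s[9:]  2  'bc'
  19  s[9:],s[11:]  0  ''
  20  s[11:],s[16:]  2  'ca'
  21  s[16:],s[2:]  2  'ca'
  22  s[2:],s[24:]  1  'c'
  23  s[24:],s[4:]  3  'cbb'
  24  s[4:],s[21:]  3  'cbb'
  25  s[21:],s[10:]  1  'c'
  26  s[10:],s[1:]  3  'cca'
  27  s[1:],s[0:]  2  'cc'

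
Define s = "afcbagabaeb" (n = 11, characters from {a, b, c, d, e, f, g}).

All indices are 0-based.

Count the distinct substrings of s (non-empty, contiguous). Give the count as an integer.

rank | idx | suffix
   0 |   6 | abaeb
   1 |   8 | aeb
   2 |   0 | afcbagabaeb
   3 |   4 | agabaeb
   4 |  10 | b
   5 |   7 | baeb
   6 |   3 | bagabaeb
   7 |   2 | cbagabaeb
   8 |   9 | eb
   9 |   1 | fcbagabaeb
  10 |   5 | gabaeb

SA = [6, 8, 0, 4, 10, 7, 3, 2, 9, 1, 5]
rank  pair      lcp
   1  s[6:],s[8:]  1  'a'
   2  s[8:],s[0:]  1  'a'
   3  s[0:],s[4:]  1  'a'
   4  s[4:],s[10:]  0  ''
   5  s[10:],s[7:]  1  'b'
   6  s[7:],s[3:]  2  'ba'
   7  s[3:],s[2:]  0  ''
   8  s[2:],s[9:]  0  ''
   9  s[9:],s[1:]  0  ''
  10  s[1:],s[5:]  0  ''

n(n+1)/2 = 11·12/2 = 66
Σ LCP = 0 + 1 + 1 + 1 + 0 + 1 + 2 + 0 + 0 + 0 + 0 = 6
distinct = 66 − 6 = 60

60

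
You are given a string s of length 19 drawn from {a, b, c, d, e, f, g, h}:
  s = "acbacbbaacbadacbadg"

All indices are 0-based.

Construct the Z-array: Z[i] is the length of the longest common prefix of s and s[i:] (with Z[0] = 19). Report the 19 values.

Z[0]=19
i=1: fresh scan; Z[1]=0
i=2: fresh scan; Z[2]=0
i=3: fresh scan; Z[3]=3 scan→box=[3,6)
i=4: min(r-i=2, Z[1]=0)=0; Z[4]=0
i=5: min(r-i=1, Z[2]=0)=0; Z[5]=0
i=6: fresh scan; Z[6]=0
i=7: fresh scan; Z[7]=1 scan→box=[7,8)
i=8: fresh scan; Z[8]=4 scan→box=[8,12)
i=9: min(r-i=3, Z[1]=0)=0; Z[9]=0
i=10: min(r-i=2, Z[2]=0)=0; Z[10]=0
i=11: min(r-i=1, Z[3]=3)=1; Z[11]=1
i=12: fresh scan; Z[12]=0
i=13: fresh scan; Z[13]=4 scan→box=[13,17)
i=14: min(r-i=3, Z[1]=0)=0; Z[14]=0
i=15: min(r-i=2, Z[2]=0)=0; Z[15]=0
i=16: min(r-i=1, Z[3]=3)=1; Z[16]=1
i=17: fresh scan; Z[17]=0
i=18: fresh scan; Z[18]=0

[19, 0, 0, 3, 0, 0, 0, 1, 4, 0, 0, 1, 0, 4, 0, 0, 1, 0, 0]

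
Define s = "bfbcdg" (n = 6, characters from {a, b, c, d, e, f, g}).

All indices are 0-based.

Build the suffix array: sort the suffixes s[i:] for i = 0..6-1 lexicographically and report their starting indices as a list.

[2, 0, 3, 4, 1, 5]

rank | idx | suffix
   0 |   2 | bcdg
   1 |   0 | bfbcdg
   2 |   3 | cdg
   3 |   4 | dg
   4 |   1 | fbcdg
   5 |   5 | g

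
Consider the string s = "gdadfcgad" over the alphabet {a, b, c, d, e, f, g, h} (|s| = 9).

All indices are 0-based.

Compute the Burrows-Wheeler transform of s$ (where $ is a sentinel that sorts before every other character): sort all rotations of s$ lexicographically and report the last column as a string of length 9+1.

dgdfagadc$

rank  rotation    last
    0  $gdadfcgad  d
    1  ad$gdadfcg  g
    2  adfcgad$gd  d
    3  cgad$gdadf  f
    4  d$gdadfcga  a
    5  dadfcgad$g  g
    6  dfcgad$gda  a
    7  fcgad$gdad  d
    8  gad$gdadfc  c
    9  gdadfcgad$  $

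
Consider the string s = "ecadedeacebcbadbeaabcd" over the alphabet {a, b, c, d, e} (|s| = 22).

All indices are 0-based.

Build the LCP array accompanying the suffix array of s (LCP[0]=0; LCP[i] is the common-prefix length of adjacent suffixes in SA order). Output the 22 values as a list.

[0, 1, 1, 1, 2, 0, 1, 2, 1, 0, 1, 1, 1, 0, 1, 1, 2, 0, 2, 1, 1, 1]

rank | idx | suffix
   0 |  17 | aabcd
   1 |  18 | abcd
   2 |   7 | acebcbadbeaabcd
   3 |  13 | adbeaabcd
   4 |   2 | adedeacebcbadbeaabcd
   5 |  12 | badbeaabcd
   6 |  10 | bcbadbeaabcd
   7 |  19 | bcd
   8 |  15 | beaabcd
   9 |   1 | cadedeacebcbadbeaabcd
  10 |  11 | cbadbeaabcd
  11 |  20 | cd
  12 |   8 | cebcbadbeaabcd
  13 |  21 | d
  14 |  14 | dbeaabcd
  15 |   5 | deacebcbadbeaabcd
  16 |   3 | dedeacebcbadbeaabcd
  17 |  16 | eaabcd
  18 |   6 | eacebcbadbeaabcd
  19 |   9 | ebcbadbeaabcd
  20 |   0 | ecadedeacebcbadbeaabcd
  21 |   4 | edeacebcbadbeaabcd

SA = [17, 18, 7, 13, 2, 12, 10, 19, 15, 1, 11, 20, 8, 21, 14, 5, 3, 16, 6, 9, 0, 4]
i: (SA[i-1],SA[i]) lcp shared
  1: (17,18) 1 'a'
  2: (18,7) 1 'a'
  3: (7,13) 1 'a'
  4: (13,2) 2 'ad'
  5: (2,12) 0 ''
  6: (12,10) 1 'b'
  7: (10,19) 2 'bc'
  8: (19,15) 1 'b'
  9: (15,1) 0 ''
  10: (1,11) 1 'c'
  11: (11,20) 1 'c'
  12: (20,8) 1 'c'
  13: (8,21) 0 ''
  14: (21,14) 1 'd'
  15: (14,5) 1 'd'
  16: (5,3) 2 'de'
  17: (3,16) 0 ''
  18: (16,6) 2 'ea'
  19: (6,9) 1 'e'
  20: (9,0) 1 'e'
  21: (0,4) 1 'e'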